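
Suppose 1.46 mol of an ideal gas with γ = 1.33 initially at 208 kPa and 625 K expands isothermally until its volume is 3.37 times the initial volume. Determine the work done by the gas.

9220 J

V₁ = nRT₁/P₁ = 1.46×8.314×625/208 = 36.5 L.
Isothermal: T stays 625 K; PV = const ⇒ V₂ = 123 L, P₂ = 61.7 kPa.
W = nRT ln(V₂/V₁) = 1.46×8.314×625×ln(3.37) = 9220 J.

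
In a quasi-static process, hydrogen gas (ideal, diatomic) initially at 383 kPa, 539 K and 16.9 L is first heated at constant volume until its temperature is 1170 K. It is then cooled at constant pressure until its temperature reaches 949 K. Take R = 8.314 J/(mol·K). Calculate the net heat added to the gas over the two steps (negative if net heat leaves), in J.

9660 J

n = P₁V₁/(RT₁) = 383×16.9/(8.314×539) = 1.44 mol.
Step 1 — Isochoric: V stays 16.9 L; P/T = const ⇒ T₂ = 1170 K, P₂ = 831 kPa.
W = 0 (no volume change).
ΔU = nCvΔT = 1.44×20.8×(1170−539) = 18900 J.
Q = ΔU = 18900 J.
State after step 1: P = 831 kPa, V = 16.9 L, T = 1170 K.
Step 2 — Isobaric: P stays 831 kPa; V/T = const ⇒ T₂ = 949 K, V₂ = 13.7 L.
W = PΔV = 831×(13.7−16.9) kPa·L = -2650 J.
ΔU = nCvΔT = 1.44×20.8×(949−1170) = -6630 J.
Q = ΔU + W = nCpΔT = -9290 J.
Net over both steps: W = -2650 J, Q = 9660 J, ΔU = 12300 J.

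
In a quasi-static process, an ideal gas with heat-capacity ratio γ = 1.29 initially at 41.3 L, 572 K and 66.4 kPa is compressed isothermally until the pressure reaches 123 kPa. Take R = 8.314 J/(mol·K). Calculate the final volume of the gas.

Isothermal: T stays 572 K; PV = const ⇒ V₂ = 22.3 L, P₂ = 123 kPa.

22.3 L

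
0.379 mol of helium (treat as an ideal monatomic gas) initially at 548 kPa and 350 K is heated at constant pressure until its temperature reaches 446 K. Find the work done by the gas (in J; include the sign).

V₁ = nRT₁/P₁ = 0.379×8.314×350/548 = 2.01 L.
Isobaric: P stays 548 kPa; V/T = const ⇒ T₂ = 446 K, V₂ = 2.56 L.
W = PΔV = 548×(2.56−2.01) kPa·L = 302 J.

302 J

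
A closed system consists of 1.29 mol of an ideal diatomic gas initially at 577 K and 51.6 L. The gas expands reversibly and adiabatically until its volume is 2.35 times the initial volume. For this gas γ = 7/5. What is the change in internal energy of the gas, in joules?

P₁ = nRT₁/V₁ = 1.29×8.314×577/51.6 = 120 kPa.
Adiabatic: TV^(γ−1) = const ⇒ T₂ = 577×(0.426)^0.400 = 410 K; PV^γ = const ⇒ P₂ = 36.3 kPa.
For an ideal gas ΔU = nCvΔT with Cv = (5/2)R = 20.8 J/(mol·K).
ΔU = 1.29×20.8×(410−577) = -4480 J.

-4480 J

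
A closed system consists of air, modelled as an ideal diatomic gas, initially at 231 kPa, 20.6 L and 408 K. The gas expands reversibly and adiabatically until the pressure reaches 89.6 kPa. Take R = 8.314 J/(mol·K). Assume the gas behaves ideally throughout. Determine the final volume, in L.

40.5 L

Adiabatic: T₂/T₁ = (P₂/P₁)^((γ−1)/γ) ⇒ T₂ = 408×(0.388)^0.286 = 311 K; V₂ = 40.5 L.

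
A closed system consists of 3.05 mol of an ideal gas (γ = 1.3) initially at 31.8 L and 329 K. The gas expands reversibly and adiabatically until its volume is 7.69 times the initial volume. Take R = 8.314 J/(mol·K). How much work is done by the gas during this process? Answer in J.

P₁ = nRT₁/V₁ = 3.05×8.314×329/31.8 = 262 kPa.
Adiabatic: TV^(γ−1) = const ⇒ T₂ = 329×(0.130)^0.300 = 178 K; PV^γ = const ⇒ P₂ = 18.5 kPa.
ΔU = nCvΔT = 3.05×27.7×(178−329) = -12700 J.
Q = 0 for an adiabatic process, so W = −ΔU = 12700 J.

12700 J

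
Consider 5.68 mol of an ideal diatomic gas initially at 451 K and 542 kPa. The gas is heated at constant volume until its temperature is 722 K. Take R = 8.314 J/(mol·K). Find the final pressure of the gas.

V₁ = nRT₁/P₁ = 5.68×8.314×451/542 = 39.3 L.
Isochoric: V stays 39.3 L; P/T = const ⇒ T₂ = 722 K, P₂ = 868 kPa.

868 kPa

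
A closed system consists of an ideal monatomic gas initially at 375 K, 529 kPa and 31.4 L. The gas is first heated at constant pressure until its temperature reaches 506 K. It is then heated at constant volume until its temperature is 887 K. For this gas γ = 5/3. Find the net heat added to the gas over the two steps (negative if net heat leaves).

39800 J

n = P₁V₁/(RT₁) = 529×31.4/(8.314×375) = 5.33 mol.
Step 1 — Isobaric: P stays 529 kPa; V/T = const ⇒ T₂ = 506 K, V₂ = 42.4 L.
W = PΔV = 529×(42.4−31.4) kPa·L = 5800 J.
ΔU = nCvΔT = 5.33×12.5×(506−375) = 8700 J.
Q = ΔU + W = nCpΔT = 14500 J.
State after step 1: P = 529 kPa, V = 42.4 L, T = 506 K.
Step 2 — Isochoric: V stays 42.4 L; P/T = const ⇒ T₂ = 887 K, P₂ = 927 kPa.
W = 0 (no volume change).
ΔU = nCvΔT = 5.33×12.5×(887−506) = 25300 J.
Q = ΔU = 25300 J.
Net over both steps: W = 5800 J, Q = 39800 J, ΔU = 34000 J.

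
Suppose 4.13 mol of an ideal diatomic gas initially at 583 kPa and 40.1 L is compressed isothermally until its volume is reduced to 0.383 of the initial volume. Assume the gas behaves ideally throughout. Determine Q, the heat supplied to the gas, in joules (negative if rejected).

T₁ = P₁V₁/(nR) = 583×40.1/(4.13×8.314) = 681 K.
Isothermal: T stays 681 K; PV = const ⇒ V₂ = 15.4 L, P₂ = 1520 kPa.
ΔU = 0 (ideal gas, T constant).
W = nRT ln(V₂/V₁) = 4.13×8.314×681×ln(0.383) = -22400 J.
Q = ΔU + W = -22400 J.

-22400 J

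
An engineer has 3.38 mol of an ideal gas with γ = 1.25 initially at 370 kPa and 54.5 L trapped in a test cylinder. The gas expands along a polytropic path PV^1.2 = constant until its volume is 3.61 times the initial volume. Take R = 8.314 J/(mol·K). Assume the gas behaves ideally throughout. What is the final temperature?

T₁ = P₁V₁/(nR) = 370×54.5/(3.38×8.314) = 718 K.
Polytropic n=1.2: T₂ = T₁(V₁/V₂)^(n−1) = 718×(0.277)^0.20 = 555 K; P₂ = P₁(V₁/V₂)^n = 79.3 kPa.

555 K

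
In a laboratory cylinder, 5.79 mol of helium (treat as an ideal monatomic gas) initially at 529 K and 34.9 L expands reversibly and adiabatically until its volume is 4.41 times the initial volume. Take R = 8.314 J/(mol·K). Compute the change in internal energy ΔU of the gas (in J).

-24000 J

P₁ = nRT₁/V₁ = 5.79×8.314×529/34.9 = 730 kPa.
Adiabatic: TV^(γ−1) = const ⇒ T₂ = 529×(0.227)^0.667 = 197 K; PV^γ = const ⇒ P₂ = 61.5 kPa.
For an ideal gas ΔU = nCvΔT with Cv = (3/2)R = 12.5 J/(mol·K).
ΔU = 5.79×12.5×(197−529) = -24000 J.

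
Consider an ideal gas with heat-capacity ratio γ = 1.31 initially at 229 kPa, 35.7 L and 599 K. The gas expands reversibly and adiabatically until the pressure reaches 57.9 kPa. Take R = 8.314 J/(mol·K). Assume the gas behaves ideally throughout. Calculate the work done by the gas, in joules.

7320 J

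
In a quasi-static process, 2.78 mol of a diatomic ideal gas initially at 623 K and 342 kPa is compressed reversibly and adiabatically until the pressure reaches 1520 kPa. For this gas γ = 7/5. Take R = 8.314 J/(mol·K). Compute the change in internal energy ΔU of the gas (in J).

19100 J

V₁ = nRT₁/P₁ = 2.78×8.314×623/342 = 42.1 L.
Adiabatic: T₂/T₁ = (P₂/P₁)^((γ−1)/γ) ⇒ T₂ = 623×(4.44)^0.286 = 954 K; V₂ = 14.5 L.
For an ideal gas ΔU = nCvΔT with Cv = (5/2)R = 20.8 J/(mol·K).
ΔU = 2.78×20.8×(954−623) = 19100 J.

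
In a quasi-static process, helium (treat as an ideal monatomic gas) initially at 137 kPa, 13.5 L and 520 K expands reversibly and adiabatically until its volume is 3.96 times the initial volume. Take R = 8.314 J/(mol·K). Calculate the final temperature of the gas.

208 K

Adiabatic: TV^(γ−1) = const ⇒ T₂ = 520×(0.253)^0.667 = 208 K; PV^γ = const ⇒ P₂ = 13.8 kPa.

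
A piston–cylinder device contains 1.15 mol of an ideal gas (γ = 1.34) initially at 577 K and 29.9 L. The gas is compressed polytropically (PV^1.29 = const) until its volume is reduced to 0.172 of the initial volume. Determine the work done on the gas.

12700 J

P₁ = nRT₁/V₁ = 1.15×8.314×577/29.9 = 185 kPa.
Polytropic n=1.29: T₂ = T₁(V₁/V₂)^(n−1) = 577×(5.81)^0.29 = 961 K; P₂ = P₁(V₁/V₂)^n = 1790 kPa.
W = (P₁V₁−P₂V₂)/(n−1) = (185×29.9−1790×5.14)/0.29 = -12700 J.
Work done on the gas = −W_by = 12700 J.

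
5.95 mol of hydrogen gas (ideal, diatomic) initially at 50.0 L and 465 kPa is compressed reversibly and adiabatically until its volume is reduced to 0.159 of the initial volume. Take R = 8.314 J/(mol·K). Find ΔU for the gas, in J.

T₁ = P₁V₁/(nR) = 465×50.0/(5.95×8.314) = 470 K.
Adiabatic: TV^(γ−1) = const ⇒ T₂ = 470×(6.29)^0.400 = 981 K; PV^γ = const ⇒ P₂ = 6100 kPa.
For an ideal gas ΔU = nCvΔT with Cv = (5/2)R = 20.8 J/(mol·K).
ΔU = 5.95×20.8×(981−470) = 63200 J.

63200 J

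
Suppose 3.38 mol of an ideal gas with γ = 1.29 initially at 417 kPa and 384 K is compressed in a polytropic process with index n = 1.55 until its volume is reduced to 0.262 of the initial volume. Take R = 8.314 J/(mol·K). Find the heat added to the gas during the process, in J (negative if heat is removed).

19200 J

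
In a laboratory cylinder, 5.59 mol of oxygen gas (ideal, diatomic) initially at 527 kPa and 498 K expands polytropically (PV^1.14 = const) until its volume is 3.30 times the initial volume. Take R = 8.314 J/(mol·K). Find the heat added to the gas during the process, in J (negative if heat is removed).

V₁ = nRT₁/P₁ = 5.59×8.314×498/527 = 43.9 L.
Polytropic n=1.14: T₂ = T₁(V₁/V₂)^(n−1) = 498×(0.303)^0.14 = 421 K; P₂ = P₁(V₁/V₂)^n = 135 kPa.
W = (P₁V₁−P₂V₂)/(n−1) = (527×43.9−135×145)/0.14 = 25400 J.
ΔU = nCvΔT = 5.59×20.8×(421−498) = -8910 J.
Q = ΔU + W = 16500 J.

16500 J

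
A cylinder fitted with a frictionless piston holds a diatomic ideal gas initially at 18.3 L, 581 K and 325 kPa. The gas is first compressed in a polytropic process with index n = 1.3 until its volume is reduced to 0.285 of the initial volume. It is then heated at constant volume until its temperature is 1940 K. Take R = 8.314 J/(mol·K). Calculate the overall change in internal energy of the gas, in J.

34800 J

n = P₁V₁/(RT₁) = 325×18.3/(8.314×581) = 1.23 mol.
Step 1 — Polytropic n=1.3: T₂ = T₁(V₁/V₂)^(n−1) = 581×(3.51)^0.30 = 847 K; P₂ = P₁(V₁/V₂)^n = 1660 kPa.
W = (P₁V₁−P₂V₂)/(n−1) = (325×18.3−1660×5.22)/0.30 = -9070 J.
ΔU = nCvΔT = 1.23×20.8×(847−581) = 6800 J.
Q = ΔU + W = -2270 J.
State after step 1: P = 1660 kPa, V = 5.22 L, T = 847 K.
Step 2 — Isochoric: V stays 5.22 L; P/T = const ⇒ T₂ = 1940 K, P₂ = 3810 kPa.
W = 0 (no volume change).
ΔU = nCvΔT = 1.23×20.8×(1940−847) = 28000 J.
Q = ΔU = 28000 J.
Net over both steps: W = -9070 J, Q = 25700 J, ΔU = 34800 J.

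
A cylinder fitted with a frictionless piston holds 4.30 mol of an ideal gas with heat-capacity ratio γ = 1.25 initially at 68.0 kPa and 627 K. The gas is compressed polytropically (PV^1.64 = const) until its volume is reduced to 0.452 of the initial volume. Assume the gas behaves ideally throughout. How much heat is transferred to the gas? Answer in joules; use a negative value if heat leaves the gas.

36200 J

V₁ = nRT₁/P₁ = 4.30×8.314×627/68.0 = 330 L.
Polytropic n=1.64: T₂ = T₁(V₁/V₂)^(n−1) = 627×(2.21)^0.64 = 1040 K; P₂ = P₁(V₁/V₂)^n = 250 kPa.
W = (P₁V₁−P₂V₂)/(n−1) = (68.0×330−250×149)/0.64 = -23200 J.
ΔU = nCvΔT = 4.30×33.3×(1040−627) = 59400 J.
Q = ΔU + W = 36200 J.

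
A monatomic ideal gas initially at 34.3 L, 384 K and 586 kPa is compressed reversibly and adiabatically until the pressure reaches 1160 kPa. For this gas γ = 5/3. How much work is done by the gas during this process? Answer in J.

n = P₁V₁/(RT₁) = 586×34.3/(8.314×384) = 6.30 mol.
Adiabatic: T₂/T₁ = (P₂/P₁)^((γ−1)/γ) ⇒ T₂ = 384×(1.98)^0.400 = 505 K; V₂ = 22.8 L.
ΔU = nCvΔT = 6.30×12.5×(505−384) = 9470 J.
Q = 0 for an adiabatic process, so W = −ΔU = -9470 J.

-9470 J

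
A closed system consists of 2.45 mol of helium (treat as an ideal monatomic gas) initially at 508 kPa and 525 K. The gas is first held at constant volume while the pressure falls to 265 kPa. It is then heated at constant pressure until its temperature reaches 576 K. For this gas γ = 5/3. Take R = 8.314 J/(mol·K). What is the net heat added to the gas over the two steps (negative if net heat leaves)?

V₁ = nRT₁/P₁ = 2.45×8.314×525/508 = 21.1 L.
Step 1 — Isochoric: V stays 21.1 L; P/T = const ⇒ T₂ = 274 K, P₂ = 265 kPa.
W = 0 (no volume change).
ΔU = nCvΔT = 2.45×12.5×(274−525) = -7670 J.
Q = ΔU = -7670 J.
State after step 1: P = 265 kPa, V = 21.1 L, T = 274 K.
Step 2 — Isobaric: P stays 265 kPa; V/T = const ⇒ T₂ = 576 K, V₂ = 44.3 L.
W = PΔV = 265×(44.3−21.1) kPa·L = 6150 J.
ΔU = nCvΔT = 2.45×12.5×(576−274) = 9230 J.
Q = ΔU + W = nCpΔT = 15400 J.
Net over both steps: W = 6150 J, Q = 7710 J, ΔU = 1560 J.

7710 J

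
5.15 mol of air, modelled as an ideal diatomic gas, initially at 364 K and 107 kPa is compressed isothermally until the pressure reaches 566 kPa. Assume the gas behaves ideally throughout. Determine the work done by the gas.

-26000 J

V₁ = nRT₁/P₁ = 5.15×8.314×364/107 = 146 L.
Isothermal: T stays 364 K; PV = const ⇒ V₂ = 27.5 L, P₂ = 566 kPa.
W = nRT ln(V₂/V₁) = 5.15×8.314×364×ln(0.189) = -26000 J.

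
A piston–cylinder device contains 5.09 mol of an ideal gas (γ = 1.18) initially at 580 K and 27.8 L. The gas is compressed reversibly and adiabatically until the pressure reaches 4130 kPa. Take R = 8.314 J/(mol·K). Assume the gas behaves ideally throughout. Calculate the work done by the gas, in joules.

-36200 J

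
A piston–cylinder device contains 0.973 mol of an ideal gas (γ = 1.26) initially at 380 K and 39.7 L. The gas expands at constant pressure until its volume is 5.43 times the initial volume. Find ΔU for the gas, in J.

52400 J

P₁ = nRT₁/V₁ = 0.973×8.314×380/39.7 = 77.4 kPa.
Isobaric: P stays 77.4 kPa; V/T = const ⇒ T₂ = 2060 K, V₂ = 216 L.
For an ideal gas ΔU = nCvΔT with Cv = R/(γ−1) = 32.0 J/(mol·K).
ΔU = 0.973×32.0×(2060−380) = 52400 J.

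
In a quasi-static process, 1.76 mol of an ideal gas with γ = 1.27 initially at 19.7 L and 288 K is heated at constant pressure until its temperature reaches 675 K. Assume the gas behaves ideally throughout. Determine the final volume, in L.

46.2 L

P₁ = nRT₁/V₁ = 1.76×8.314×288/19.7 = 214 kPa.
Isobaric: P stays 214 kPa; V/T = const ⇒ T₂ = 675 K, V₂ = 46.2 L.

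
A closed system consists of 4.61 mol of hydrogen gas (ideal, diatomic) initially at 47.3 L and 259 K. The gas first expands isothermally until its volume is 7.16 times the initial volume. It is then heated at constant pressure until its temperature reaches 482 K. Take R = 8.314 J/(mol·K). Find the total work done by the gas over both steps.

28100 J

P₁ = nRT₁/V₁ = 4.61×8.314×259/47.3 = 210 kPa.
Step 1 — Isothermal: T stays 259 K; PV = const ⇒ V₂ = 339 L, P₂ = 29.3 kPa.
ΔU = 0 (ideal gas, T constant).
W = nRT ln(V₂/V₁) = 4.61×8.314×259×ln(7.16) = 19500 J.
Q = ΔU + W = 19500 J.
State after step 1: P = 29.3 kPa, V = 339 L, T = 259 K.
Step 2 — Isobaric: P stays 29.3 kPa; V/T = const ⇒ T₂ = 482 K, V₂ = 630 L.
W = PΔV = 29.3×(630−339) kPa·L = 8550 J.
ΔU = nCvΔT = 4.61×20.8×(482−259) = 21400 J.
Q = ΔU + W = nCpΔT = 29900 J.
Net over both steps: W = 28100 J, Q = 49500 J, ΔU = 21400 J.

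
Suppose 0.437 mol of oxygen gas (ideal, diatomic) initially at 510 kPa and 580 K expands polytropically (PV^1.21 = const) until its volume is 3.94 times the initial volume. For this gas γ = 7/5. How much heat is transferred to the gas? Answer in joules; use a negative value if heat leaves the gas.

V₁ = nRT₁/P₁ = 0.437×8.314×580/510 = 4.13 L.
Polytropic n=1.21: T₂ = T₁(V₁/V₂)^(n−1) = 580×(0.254)^0.21 = 435 K; P₂ = P₁(V₁/V₂)^n = 97.1 kPa.
W = (P₁V₁−P₂V₂)/(n−1) = (510×4.13−97.1×16.3)/0.21 = 2510 J.
ΔU = nCvΔT = 0.437×20.8×(435−580) = -1320 J.
Q = ΔU + W = 1190 J.

1190 J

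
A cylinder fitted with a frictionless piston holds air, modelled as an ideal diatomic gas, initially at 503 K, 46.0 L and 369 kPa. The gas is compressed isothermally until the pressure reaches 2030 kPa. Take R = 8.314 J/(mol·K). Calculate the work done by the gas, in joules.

-28900 J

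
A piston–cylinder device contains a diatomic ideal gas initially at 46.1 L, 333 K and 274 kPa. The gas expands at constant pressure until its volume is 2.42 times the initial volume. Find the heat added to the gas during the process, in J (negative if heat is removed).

n = P₁V₁/(RT₁) = 274×46.1/(8.314×333) = 4.56 mol.
Isobaric: P stays 274 kPa; V/T = const ⇒ T₂ = 806 K, V₂ = 112 L.
W = PΔV = 274×(112−46.1) kPa·L = 17900 J.
ΔU = nCvΔT = 4.56×20.8×(806−333) = 44800 J.
Q = ΔU + W = nCpΔT = 62800 J.

62800 J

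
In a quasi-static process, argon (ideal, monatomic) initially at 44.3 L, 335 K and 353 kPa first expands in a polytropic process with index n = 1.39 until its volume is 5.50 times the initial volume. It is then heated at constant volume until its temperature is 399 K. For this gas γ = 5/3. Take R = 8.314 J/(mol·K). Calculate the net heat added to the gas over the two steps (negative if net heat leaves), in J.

n = P₁V₁/(RT₁) = 353×44.3/(8.314×335) = 5.61 mol.
Step 1 — Polytropic n=1.39: T₂ = T₁(V₁/V₂)^(n−1) = 335×(0.182)^0.39 = 172 K; P₂ = P₁(V₁/V₂)^n = 33.0 kPa.
W = (P₁V₁−P₂V₂)/(n−1) = (353×44.3−33.0×244)/0.39 = 19500 J.
ΔU = nCvΔT = 5.61×12.5×(172−335) = -11400 J.
Q = ΔU + W = 8080 J.
State after step 1: P = 33.0 kPa, V = 244 L, T = 172 K.
Step 2 — Isochoric: V stays 244 L; P/T = const ⇒ T₂ = 399 K, P₂ = 76.4 kPa.
W = 0 (no volume change).
ΔU = nCvΔT = 5.61×12.5×(399−172) = 15900 J.
Q = ΔU = 15900 J.
Net over both steps: W = 19500 J, Q = 24000 J, ΔU = 4480 J.

24000 J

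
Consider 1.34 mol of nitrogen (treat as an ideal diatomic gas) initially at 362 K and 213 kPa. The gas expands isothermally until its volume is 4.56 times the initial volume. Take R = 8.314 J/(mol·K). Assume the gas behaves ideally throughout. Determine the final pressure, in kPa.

46.7 kPa

V₁ = nRT₁/P₁ = 1.34×8.314×362/213 = 18.9 L.
Isothermal: T stays 362 K; PV = const ⇒ V₂ = 86.3 L, P₂ = 46.7 kPa.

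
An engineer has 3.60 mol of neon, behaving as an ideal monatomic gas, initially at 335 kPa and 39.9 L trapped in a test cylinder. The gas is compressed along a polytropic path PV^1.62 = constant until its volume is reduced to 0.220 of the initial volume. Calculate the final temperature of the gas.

1140 K

T₁ = P₁V₁/(nR) = 335×39.9/(3.60×8.314) = 447 K.
Polytropic n=1.62: T₂ = T₁(V₁/V₂)^(n−1) = 447×(4.55)^0.62 = 1140 K; P₂ = P₁(V₁/V₂)^n = 3890 kPa.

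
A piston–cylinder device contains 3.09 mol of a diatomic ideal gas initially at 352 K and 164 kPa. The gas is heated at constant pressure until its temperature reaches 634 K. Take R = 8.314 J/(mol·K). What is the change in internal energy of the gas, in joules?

18100 J

V₁ = nRT₁/P₁ = 3.09×8.314×352/164 = 55.1 L.
Isobaric: P stays 164 kPa; V/T = const ⇒ T₂ = 634 K, V₂ = 99.3 L.
For an ideal gas ΔU = nCvΔT with Cv = (5/2)R = 20.8 J/(mol·K).
ΔU = 3.09×20.8×(634−352) = 18100 J.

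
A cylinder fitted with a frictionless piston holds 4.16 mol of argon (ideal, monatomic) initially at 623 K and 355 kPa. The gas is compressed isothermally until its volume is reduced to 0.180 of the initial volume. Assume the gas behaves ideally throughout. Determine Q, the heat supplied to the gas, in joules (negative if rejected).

V₁ = nRT₁/P₁ = 4.16×8.314×623/355 = 60.7 L.
Isothermal: T stays 623 K; PV = const ⇒ V₂ = 10.9 L, P₂ = 1970 kPa.
ΔU = 0 (ideal gas, T constant).
W = nRT ln(V₂/V₁) = 4.16×8.314×623×ln(0.180) = -36900 J.
Q = ΔU + W = -36900 J.

-36900 J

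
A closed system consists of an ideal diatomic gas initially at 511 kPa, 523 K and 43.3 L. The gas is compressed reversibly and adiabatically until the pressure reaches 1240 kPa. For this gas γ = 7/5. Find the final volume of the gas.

23.0 L

Adiabatic: T₂/T₁ = (P₂/P₁)^((γ−1)/γ) ⇒ T₂ = 523×(2.43)^0.286 = 674 K; V₂ = 23.0 L.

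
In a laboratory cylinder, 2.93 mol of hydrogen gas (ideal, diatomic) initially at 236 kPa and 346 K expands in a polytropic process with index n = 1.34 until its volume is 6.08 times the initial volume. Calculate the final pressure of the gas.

V₁ = nRT₁/P₁ = 2.93×8.314×346/236 = 35.7 L.
Polytropic n=1.34: T₂ = T₁(V₁/V₂)^(n−1) = 346×(0.164)^0.34 = 187 K; P₂ = P₁(V₁/V₂)^n = 21.0 kPa.

21.0 kPa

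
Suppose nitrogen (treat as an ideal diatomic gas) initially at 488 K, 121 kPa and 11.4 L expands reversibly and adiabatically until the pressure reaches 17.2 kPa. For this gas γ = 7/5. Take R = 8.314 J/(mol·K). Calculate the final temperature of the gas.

279 K

Adiabatic: T₂/T₁ = (P₂/P₁)^((γ−1)/γ) ⇒ T₂ = 488×(0.142)^0.286 = 279 K; V₂ = 45.9 L.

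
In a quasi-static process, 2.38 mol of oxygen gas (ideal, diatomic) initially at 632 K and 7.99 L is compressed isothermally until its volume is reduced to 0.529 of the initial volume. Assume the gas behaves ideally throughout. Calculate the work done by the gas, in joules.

P₁ = nRT₁/V₁ = 2.38×8.314×632/7.99 = 1570 kPa.
Isothermal: T stays 632 K; PV = const ⇒ V₂ = 4.23 L, P₂ = 2960 kPa.
W = nRT ln(V₂/V₁) = 2.38×8.314×632×ln(0.529) = -7960 J.

-7960 J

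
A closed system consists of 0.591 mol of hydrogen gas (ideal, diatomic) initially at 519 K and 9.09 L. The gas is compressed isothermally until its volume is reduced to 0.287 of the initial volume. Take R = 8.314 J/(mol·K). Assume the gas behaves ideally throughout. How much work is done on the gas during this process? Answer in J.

3180 J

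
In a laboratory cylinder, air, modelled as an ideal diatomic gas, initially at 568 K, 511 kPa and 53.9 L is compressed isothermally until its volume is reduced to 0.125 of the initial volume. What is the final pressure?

4090 kPa

Isothermal: T stays 568 K; PV = const ⇒ V₂ = 6.74 L, P₂ = 4090 kPa.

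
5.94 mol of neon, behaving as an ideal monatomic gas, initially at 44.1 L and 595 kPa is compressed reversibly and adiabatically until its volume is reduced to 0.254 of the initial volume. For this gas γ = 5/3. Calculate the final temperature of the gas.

1320 K

T₁ = P₁V₁/(nR) = 595×44.1/(5.94×8.314) = 531 K.
Adiabatic: TV^(γ−1) = const ⇒ T₂ = 531×(3.94)^0.667 = 1320 K; PV^γ = const ⇒ P₂ = 5840 kPa.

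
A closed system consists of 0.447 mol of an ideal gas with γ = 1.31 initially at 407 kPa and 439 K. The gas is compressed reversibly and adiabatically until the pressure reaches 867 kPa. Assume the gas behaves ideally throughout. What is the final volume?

2.25 L

V₁ = nRT₁/P₁ = 0.447×8.314×439/407 = 4.01 L.
Adiabatic: T₂/T₁ = (P₂/P₁)^((γ−1)/γ) ⇒ T₂ = 439×(2.13)^0.237 = 525 K; V₂ = 2.25 L.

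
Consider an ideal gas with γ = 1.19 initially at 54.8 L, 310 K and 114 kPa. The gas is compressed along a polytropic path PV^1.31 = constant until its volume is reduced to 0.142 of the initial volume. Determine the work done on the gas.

n = P₁V₁/(RT₁) = 114×54.8/(8.314×310) = 2.42 mol.
Polytropic n=1.31: T₂ = T₁(V₁/V₂)^(n−1) = 310×(7.04)^0.31 = 568 K; P₂ = P₁(V₁/V₂)^n = 1470 kPa.
W = (P₁V₁−P₂V₂)/(n−1) = (114×54.8−1470×7.78)/0.31 = -16800 J.
Work done on the gas = −W_by = 16800 J.

16800 J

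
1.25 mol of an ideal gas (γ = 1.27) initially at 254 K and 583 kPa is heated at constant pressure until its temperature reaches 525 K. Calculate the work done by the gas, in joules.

2820 J

V₁ = nRT₁/P₁ = 1.25×8.314×254/583 = 4.53 L.
Isobaric: P stays 583 kPa; V/T = const ⇒ T₂ = 525 K, V₂ = 9.36 L.
W = PΔV = 583×(9.36−4.53) kPa·L = 2820 J.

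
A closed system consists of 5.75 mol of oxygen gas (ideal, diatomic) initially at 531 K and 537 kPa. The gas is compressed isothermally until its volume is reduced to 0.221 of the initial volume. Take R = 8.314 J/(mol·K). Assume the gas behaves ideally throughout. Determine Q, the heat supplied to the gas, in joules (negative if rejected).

V₁ = nRT₁/P₁ = 5.75×8.314×531/537 = 47.3 L.
Isothermal: T stays 531 K; PV = const ⇒ V₂ = 10.4 L, P₂ = 2430 kPa.
ΔU = 0 (ideal gas, T constant).
W = nRT ln(V₂/V₁) = 5.75×8.314×531×ln(0.221) = -38300 J.
Q = ΔU + W = -38300 J.

-38300 J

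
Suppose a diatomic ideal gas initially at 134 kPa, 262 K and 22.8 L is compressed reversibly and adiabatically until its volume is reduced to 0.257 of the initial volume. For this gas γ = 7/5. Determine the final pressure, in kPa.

898 kPa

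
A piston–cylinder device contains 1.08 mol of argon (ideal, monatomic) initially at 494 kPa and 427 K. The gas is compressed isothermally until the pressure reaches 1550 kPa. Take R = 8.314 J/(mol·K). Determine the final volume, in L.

2.47 L

V₁ = nRT₁/P₁ = 1.08×8.314×427/494 = 7.76 L.
Isothermal: T stays 427 K; PV = const ⇒ V₂ = 2.47 L, P₂ = 1550 kPa.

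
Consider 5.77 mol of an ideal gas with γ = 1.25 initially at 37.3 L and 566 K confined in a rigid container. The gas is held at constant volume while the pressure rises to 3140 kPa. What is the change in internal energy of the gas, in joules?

P₁ = nRT₁/V₁ = 5.77×8.314×566/37.3 = 728 kPa.
Isochoric: V stays 37.3 L; P/T = const ⇒ T₂ = 2440 K, P₂ = 3140 kPa.
For an ideal gas ΔU = nCvΔT with Cv = R/(γ−1) = 33.3 J/(mol·K).
ΔU = 5.77×33.3×(2440−566) = 360000 J.

360000 J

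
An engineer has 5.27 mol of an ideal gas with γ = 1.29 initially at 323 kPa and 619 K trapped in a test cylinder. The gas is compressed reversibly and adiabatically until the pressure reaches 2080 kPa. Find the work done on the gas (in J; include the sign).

48600 J

V₁ = nRT₁/P₁ = 5.27×8.314×619/323 = 84.0 L.
Adiabatic: T₂/T₁ = (P₂/P₁)^((γ−1)/γ) ⇒ T₂ = 619×(6.44)^0.225 = 941 K; V₂ = 19.8 L.
ΔU = nCvΔT = 5.27×28.7×(941−619) = 48600 J.
Q = 0 for an adiabatic process, so W = −ΔU = -48600 J.
Work done on the gas = −W_by = 48600 J.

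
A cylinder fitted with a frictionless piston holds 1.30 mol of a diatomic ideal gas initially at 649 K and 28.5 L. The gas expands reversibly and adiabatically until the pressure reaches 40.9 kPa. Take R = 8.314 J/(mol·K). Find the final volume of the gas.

103 L

P₁ = nRT₁/V₁ = 1.30×8.314×649/28.5 = 246 kPa.
Adiabatic: T₂/T₁ = (P₂/P₁)^((γ−1)/γ) ⇒ T₂ = 649×(0.166)^0.286 = 389 K; V₂ = 103 L.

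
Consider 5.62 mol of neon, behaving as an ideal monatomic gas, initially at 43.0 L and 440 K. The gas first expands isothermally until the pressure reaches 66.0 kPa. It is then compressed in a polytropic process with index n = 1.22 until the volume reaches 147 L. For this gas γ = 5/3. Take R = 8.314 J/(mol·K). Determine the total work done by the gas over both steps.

23900 J

P₁ = nRT₁/V₁ = 5.62×8.314×440/43.0 = 478 kPa.
Step 1 — Isothermal: T stays 440 K; PV = const ⇒ V₂ = 311 L, P₂ = 66.0 kPa.
ΔU = 0 (ideal gas, T constant).
W = nRT ln(V₂/V₁) = 5.62×8.314×440×ln(7.24) = 40700 J.
Q = ΔU + W = 40700 J.
State after step 1: P = 66.0 kPa, V = 311 L, T = 440 K.
Step 2 — Polytropic n=1.22: T₂ = T₁(V₁/V₂)^(n−1) = 440×(2.12)^0.22 = 519 K; P₂ = P₁(V₁/V₂)^n = 165 kPa.
W = (P₁V₁−P₂V₂)/(n−1) = (66.0×311−165×147)/0.22 = -16800 J.
ΔU = nCvΔT = 5.62×12.5×(519−440) = 5540 J.
Q = ΔU + W = -11200 J.
Net over both steps: W = 23900 J, Q = 29500 J, ΔU = 5540 J.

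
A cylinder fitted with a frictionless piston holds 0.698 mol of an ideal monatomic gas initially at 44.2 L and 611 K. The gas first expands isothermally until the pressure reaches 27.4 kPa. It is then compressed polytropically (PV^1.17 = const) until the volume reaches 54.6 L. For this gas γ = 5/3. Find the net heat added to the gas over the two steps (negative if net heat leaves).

1350 J

P₁ = nRT₁/V₁ = 0.698×8.314×611/44.2 = 80.2 kPa.
Step 1 — Isothermal: T stays 611 K; PV = const ⇒ V₂ = 129 L, P₂ = 27.4 kPa.
ΔU = 0 (ideal gas, T constant).
W = nRT ln(V₂/V₁) = 0.698×8.314×611×ln(2.93) = 3810 J.
Q = ΔU + W = 3810 J.
State after step 1: P = 27.4 kPa, V = 129 L, T = 611 K.
Step 2 — Polytropic n=1.17: T₂ = T₁(V₁/V₂)^(n−1) = 611×(2.37)^0.17 = 708 K; P₂ = P₁(V₁/V₂)^n = 75.2 kPa.
W = (P₁V₁−P₂V₂)/(n−1) = (27.4×129−75.2×54.6)/0.17 = -3300 J.
ΔU = nCvΔT = 0.698×12.5×(708−611) = 840 J.
Q = ΔU + W = -2460 J.
Net over both steps: W = 513 J, Q = 1350 J, ΔU = 840 J.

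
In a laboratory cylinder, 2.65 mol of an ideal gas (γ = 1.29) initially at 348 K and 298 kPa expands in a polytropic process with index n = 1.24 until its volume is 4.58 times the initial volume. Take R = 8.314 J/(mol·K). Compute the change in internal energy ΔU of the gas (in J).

V₁ = nRT₁/P₁ = 2.65×8.314×348/298 = 25.7 L.
Polytropic n=1.24: T₂ = T₁(V₁/V₂)^(n−1) = 348×(0.218)^0.24 = 242 K; P₂ = P₁(V₁/V₂)^n = 45.2 kPa.
For an ideal gas ΔU = nCvΔT with Cv = R/(γ−1) = 28.7 J/(mol·K).
ΔU = 2.65×28.7×(242−348) = -8090 J.

-8090 J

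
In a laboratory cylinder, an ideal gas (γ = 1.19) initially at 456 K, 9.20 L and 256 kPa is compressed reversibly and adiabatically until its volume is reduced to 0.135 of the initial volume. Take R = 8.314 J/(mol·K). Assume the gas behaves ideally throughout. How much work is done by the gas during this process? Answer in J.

-5740 J

n = P₁V₁/(RT₁) = 256×9.20/(8.314×456) = 0.621 mol.
Adiabatic: TV^(γ−1) = const ⇒ T₂ = 456×(7.41)^0.190 = 667 K; PV^γ = const ⇒ P₂ = 2770 kPa.
ΔU = nCvΔT = 0.621×43.8×(667−456) = 5740 J.
Q = 0 for an adiabatic process, so W = −ΔU = -5740 J.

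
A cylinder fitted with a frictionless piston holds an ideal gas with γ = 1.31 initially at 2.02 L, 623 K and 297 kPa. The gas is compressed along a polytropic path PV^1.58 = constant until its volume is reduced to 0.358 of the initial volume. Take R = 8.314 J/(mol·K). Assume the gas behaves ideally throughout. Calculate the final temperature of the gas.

1130 K

Polytropic n=1.58: T₂ = T₁(V₁/V₂)^(n−1) = 623×(2.79)^0.58 = 1130 K; P₂ = P₁(V₁/V₂)^n = 1510 kPa.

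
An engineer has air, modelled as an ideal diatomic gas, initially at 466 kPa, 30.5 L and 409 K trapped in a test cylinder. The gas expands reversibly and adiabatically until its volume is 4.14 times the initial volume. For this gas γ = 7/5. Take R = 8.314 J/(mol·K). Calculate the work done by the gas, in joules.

15400 J

n = P₁V₁/(RT₁) = 466×30.5/(8.314×409) = 4.18 mol.
Adiabatic: TV^(γ−1) = const ⇒ T₂ = 409×(0.242)^0.400 = 232 K; PV^γ = const ⇒ P₂ = 63.8 kPa.
ΔU = nCvΔT = 4.18×20.8×(232−409) = -15400 J.
Q = 0 for an adiabatic process, so W = −ΔU = 15400 J.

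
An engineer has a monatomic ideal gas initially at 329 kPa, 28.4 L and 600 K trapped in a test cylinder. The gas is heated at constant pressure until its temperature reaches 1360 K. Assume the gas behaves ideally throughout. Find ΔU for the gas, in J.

n = P₁V₁/(RT₁) = 329×28.4/(8.314×600) = 1.87 mol.
Isobaric: P stays 329 kPa; V/T = const ⇒ T₂ = 1360 K, V₂ = 64.4 L.
For an ideal gas ΔU = nCvΔT with Cv = (3/2)R = 12.5 J/(mol·K).
ΔU = 1.87×12.5×(1360−600) = 17800 J.

17800 J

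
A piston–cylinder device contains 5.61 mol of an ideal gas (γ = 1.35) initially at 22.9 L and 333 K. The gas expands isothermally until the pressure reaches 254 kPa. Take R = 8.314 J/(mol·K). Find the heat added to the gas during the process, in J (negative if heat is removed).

15300 J

P₁ = nRT₁/V₁ = 5.61×8.314×333/22.9 = 678 kPa.
Isothermal: T stays 333 K; PV = const ⇒ V₂ = 61.1 L, P₂ = 254 kPa.
ΔU = 0 (ideal gas, T constant).
W = nRT ln(V₂/V₁) = 5.61×8.314×333×ln(2.67) = 15300 J.
Q = ΔU + W = 15300 J.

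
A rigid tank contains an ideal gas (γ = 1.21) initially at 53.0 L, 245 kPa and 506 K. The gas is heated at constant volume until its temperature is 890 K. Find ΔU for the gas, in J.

46900 J

n = P₁V₁/(RT₁) = 245×53.0/(8.314×506) = 3.09 mol.
Isochoric: V stays 53.0 L; P/T = const ⇒ T₂ = 890 K, P₂ = 431 kPa.
For an ideal gas ΔU = nCvΔT with Cv = R/(γ−1) = 39.6 J/(mol·K).
ΔU = 3.09×39.6×(890−506) = 46900 J.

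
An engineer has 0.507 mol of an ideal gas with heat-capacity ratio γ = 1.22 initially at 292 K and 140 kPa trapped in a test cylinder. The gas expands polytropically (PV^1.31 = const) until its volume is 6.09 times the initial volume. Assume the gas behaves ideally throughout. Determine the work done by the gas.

1700 J

V₁ = nRT₁/P₁ = 0.507×8.314×292/140 = 8.79 L.
Polytropic n=1.31: T₂ = T₁(V₁/V₂)^(n−1) = 292×(0.164)^0.31 = 167 K; P₂ = P₁(V₁/V₂)^n = 13.1 kPa.
W = (P₁V₁−P₂V₂)/(n−1) = (140×8.79−13.1×53.5)/0.31 = 1700 J.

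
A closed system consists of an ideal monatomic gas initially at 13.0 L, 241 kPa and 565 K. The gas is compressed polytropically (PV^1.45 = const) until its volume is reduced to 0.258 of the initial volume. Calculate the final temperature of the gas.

1040 K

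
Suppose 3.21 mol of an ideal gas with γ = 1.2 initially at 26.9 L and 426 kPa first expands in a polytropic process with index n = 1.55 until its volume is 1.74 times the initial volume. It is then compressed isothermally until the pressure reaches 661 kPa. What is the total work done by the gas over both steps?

T₁ = P₁V₁/(nR) = 426×26.9/(3.21×8.314) = 429 K.
Step 1 — Polytropic n=1.55: T₂ = T₁(V₁/V₂)^(n−1) = 429×(0.575)^0.55 = 317 K; P₂ = P₁(V₁/V₂)^n = 181 kPa.
W = (P₁V₁−P₂V₂)/(n−1) = (426×26.9−181×46.8)/0.55 = 5470 J.
ΔU = nCvΔT = 3.21×41.6×(317−429) = -15000 J.
Q = ΔU + W = -9580 J.
State after step 1: P = 181 kPa, V = 46.8 L, T = 317 K.
Step 2 — Isothermal: T stays 317 K; PV = const ⇒ V₂ = 12.8 L, P₂ = 661 kPa.
ΔU = 0 (ideal gas, T constant).
W = nRT ln(V₂/V₁) = 3.21×8.314×317×ln(0.273) = -11000 J.
Q = ΔU + W = -11000 J.
Net over both steps: W = -5500 J, Q = -20500 J, ΔU = -15000 J.

-5500 J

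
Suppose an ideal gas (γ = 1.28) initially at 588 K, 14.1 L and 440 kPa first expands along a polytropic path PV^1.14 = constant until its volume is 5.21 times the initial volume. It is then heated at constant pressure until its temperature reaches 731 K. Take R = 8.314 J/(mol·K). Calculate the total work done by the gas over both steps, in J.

11900 J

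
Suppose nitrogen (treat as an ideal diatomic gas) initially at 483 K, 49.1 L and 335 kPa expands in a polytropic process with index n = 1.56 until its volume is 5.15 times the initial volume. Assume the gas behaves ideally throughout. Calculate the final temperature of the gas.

193 K

Polytropic n=1.56: T₂ = T₁(V₁/V₂)^(n−1) = 483×(0.194)^0.56 = 193 K; P₂ = P₁(V₁/V₂)^n = 26.0 kPa.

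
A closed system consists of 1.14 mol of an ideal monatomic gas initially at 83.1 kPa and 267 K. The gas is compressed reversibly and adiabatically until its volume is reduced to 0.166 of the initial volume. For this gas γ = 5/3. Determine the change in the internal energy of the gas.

V₁ = nRT₁/P₁ = 1.14×8.314×267/83.1 = 30.5 L.
Adiabatic: TV^(γ−1) = const ⇒ T₂ = 267×(6.02)^0.667 = 884 K; PV^γ = const ⇒ P₂ = 1660 kPa.
For an ideal gas ΔU = nCvΔT with Cv = (3/2)R = 12.5 J/(mol·K).
ΔU = 1.14×12.5×(884−267) = 8770 J.

8770 J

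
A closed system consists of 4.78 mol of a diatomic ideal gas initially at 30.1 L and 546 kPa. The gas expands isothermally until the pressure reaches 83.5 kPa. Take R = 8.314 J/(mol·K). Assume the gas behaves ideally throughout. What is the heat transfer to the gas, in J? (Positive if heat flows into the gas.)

30900 J

T₁ = P₁V₁/(nR) = 546×30.1/(4.78×8.314) = 414 K.
Isothermal: T stays 414 K; PV = const ⇒ V₂ = 197 L, P₂ = 83.5 kPa.
ΔU = 0 (ideal gas, T constant).
W = nRT ln(V₂/V₁) = 4.78×8.314×414×ln(6.54) = 30900 J.
Q = ΔU + W = 30900 J.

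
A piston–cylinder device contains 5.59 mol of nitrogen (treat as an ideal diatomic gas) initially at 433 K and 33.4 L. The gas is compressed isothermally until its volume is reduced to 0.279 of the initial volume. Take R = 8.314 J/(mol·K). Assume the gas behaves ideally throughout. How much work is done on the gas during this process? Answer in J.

25700 J

P₁ = nRT₁/V₁ = 5.59×8.314×433/33.4 = 603 kPa.
Isothermal: T stays 433 K; PV = const ⇒ V₂ = 9.32 L, P₂ = 2160 kPa.
W = nRT ln(V₂/V₁) = 5.59×8.314×433×ln(0.279) = -25700 J.
Work done on the gas = −W_by = 25700 J.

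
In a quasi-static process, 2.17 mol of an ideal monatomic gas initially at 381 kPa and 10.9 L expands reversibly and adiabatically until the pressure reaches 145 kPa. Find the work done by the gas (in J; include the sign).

2000 J

T₁ = P₁V₁/(nR) = 381×10.9/(2.17×8.314) = 230 K.
Adiabatic: T₂/T₁ = (P₂/P₁)^((γ−1)/γ) ⇒ T₂ = 230×(0.381)^0.400 = 156 K; V₂ = 19.5 L.
ΔU = nCvΔT = 2.17×12.5×(156−230) = -2000 J.
Q = 0 for an adiabatic process, so W = −ΔU = 2000 J.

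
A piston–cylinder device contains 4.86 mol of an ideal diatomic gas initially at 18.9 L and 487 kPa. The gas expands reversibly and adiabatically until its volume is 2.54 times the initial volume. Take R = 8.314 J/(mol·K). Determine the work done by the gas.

7160 J

T₁ = P₁V₁/(nR) = 487×18.9/(4.86×8.314) = 228 K.
Adiabatic: TV^(γ−1) = const ⇒ T₂ = 228×(0.394)^0.400 = 157 K; PV^γ = const ⇒ P₂ = 132 kPa.
ΔU = nCvΔT = 4.86×20.8×(157−228) = -7160 J.
Q = 0 for an adiabatic process, so W = −ΔU = 7160 J.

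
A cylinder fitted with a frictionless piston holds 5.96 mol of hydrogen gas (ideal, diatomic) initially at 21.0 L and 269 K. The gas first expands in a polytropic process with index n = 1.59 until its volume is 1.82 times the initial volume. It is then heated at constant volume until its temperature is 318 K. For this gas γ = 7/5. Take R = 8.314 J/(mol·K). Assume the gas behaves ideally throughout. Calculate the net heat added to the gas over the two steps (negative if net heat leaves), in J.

12800 J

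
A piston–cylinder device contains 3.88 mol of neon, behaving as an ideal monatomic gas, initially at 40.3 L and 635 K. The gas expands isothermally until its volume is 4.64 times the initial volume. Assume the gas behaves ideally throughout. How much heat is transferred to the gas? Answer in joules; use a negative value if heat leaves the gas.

31400 J

P₁ = nRT₁/V₁ = 3.88×8.314×635/40.3 = 508 kPa.
Isothermal: T stays 635 K; PV = const ⇒ V₂ = 187 L, P₂ = 110 kPa.
ΔU = 0 (ideal gas, T constant).
W = nRT ln(V₂/V₁) = 3.88×8.314×635×ln(4.64) = 31400 J.
Q = ΔU + W = 31400 J.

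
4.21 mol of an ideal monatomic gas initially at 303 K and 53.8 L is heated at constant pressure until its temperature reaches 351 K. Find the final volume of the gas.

P₁ = nRT₁/V₁ = 4.21×8.314×303/53.8 = 197 kPa.
Isobaric: P stays 197 kPa; V/T = const ⇒ T₂ = 351 K, V₂ = 62.3 L.

62.3 L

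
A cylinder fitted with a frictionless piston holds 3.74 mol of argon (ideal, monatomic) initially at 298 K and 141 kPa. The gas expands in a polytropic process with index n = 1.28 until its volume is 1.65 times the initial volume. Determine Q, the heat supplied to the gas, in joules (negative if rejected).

2510 J

V₁ = nRT₁/P₁ = 3.74×8.314×298/141 = 65.7 L.
Polytropic n=1.28: T₂ = T₁(V₁/V₂)^(n−1) = 298×(0.606)^0.28 = 259 K; P₂ = P₁(V₁/V₂)^n = 74.3 kPa.
W = (P₁V₁−P₂V₂)/(n−1) = (141×65.7−74.3×108)/0.28 = 4330 J.
ΔU = nCvΔT = 3.74×12.5×(259−298) = -1820 J.
Q = ΔU + W = 2510 J.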